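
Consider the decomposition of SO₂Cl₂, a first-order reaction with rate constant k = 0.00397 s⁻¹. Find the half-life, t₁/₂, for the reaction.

174.6 s

Step 1: For a first-order reaction, t₁/₂ = ln(2)/k
Step 2: t₁/₂ = ln(2)/0.00397
Step 3: t₁/₂ = 0.6931/0.00397 = 174.6 s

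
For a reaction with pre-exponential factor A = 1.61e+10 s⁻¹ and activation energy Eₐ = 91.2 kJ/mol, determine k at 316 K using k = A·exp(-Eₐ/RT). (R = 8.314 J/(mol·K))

1.35e-05 s⁻¹

Step 1: Use the Arrhenius equation: k = A × exp(-Eₐ/RT)
Step 2: Convert Eₐ to J/mol: 91.2 kJ/mol = 91200 J/mol
Step 3: Calculate the exponent: -Eₐ/(RT) = -91200/(8.314 × 316) = -34.71345
Step 4: k = 1.61e+10 × exp(-34.71345)
Step 5: k = 1.61e+10 × 8.39731e-16 = 1.3520e-05 s⁻¹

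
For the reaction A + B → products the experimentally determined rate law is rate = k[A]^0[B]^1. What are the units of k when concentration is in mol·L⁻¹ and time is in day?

day⁻¹

Step 1: Overall order = 0 + 1 = 1.
Step 2: rate has units mol·L⁻¹·day⁻¹; [A]^0[B]^1 has units (mol·L⁻¹)^1.
Step 3: k = rate/([A]^0[B]^1), so units of k = (mol·L⁻¹)^(1-1)·day⁻¹ = day⁻¹.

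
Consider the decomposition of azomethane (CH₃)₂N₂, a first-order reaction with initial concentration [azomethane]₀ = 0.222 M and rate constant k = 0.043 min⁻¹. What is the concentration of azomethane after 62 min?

0.01544 M

Step 1: For a first-order reaction: [azomethane] = [azomethane]₀ × e^(-kt)
Step 2: [azomethane] = 0.222 × e^(-0.043 × 62)
Step 3: [azomethane] = 0.222 × e^(-2.666)
Step 4: [azomethane] = 0.222 × 0.0695298 = 0.01544 M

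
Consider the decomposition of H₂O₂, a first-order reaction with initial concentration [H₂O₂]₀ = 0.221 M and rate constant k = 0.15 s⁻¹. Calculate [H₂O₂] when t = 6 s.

0.08985 M

Step 1: For a first-order reaction: [H₂O₂] = [H₂O₂]₀ × e^(-kt)
Step 2: [H₂O₂] = 0.221 × e^(-0.15 × 6)
Step 3: [H₂O₂] = 0.221 × e^(-0.9)
Step 4: [H₂O₂] = 0.221 × 0.40657 = 0.08985 M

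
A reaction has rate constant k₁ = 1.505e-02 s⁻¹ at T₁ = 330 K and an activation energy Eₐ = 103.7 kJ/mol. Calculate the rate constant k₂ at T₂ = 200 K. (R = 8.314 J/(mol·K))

3.220e-13 s⁻¹

Step 1: Use the two-temperature Arrhenius form: ln(k₂/k₁) = -Eₐ/R × (1/T₂ - 1/T₁)
Step 2: Convert Eₐ to J/mol: 103.7 kJ/mol = 103700 J/mol
Step 3: 1/T₂ - 1/T₁ = 1/200 - 1/330 = 1.969697e-03 K⁻¹
Step 4: ln(k₂/k₁) = -103700/8.314 × 1.969697e-03 = -24.56791
Step 5: k₂ = k₁ × exp(-24.56791) = 1.505e-02 × 2.13940e-11 = 3.220e-13 s⁻¹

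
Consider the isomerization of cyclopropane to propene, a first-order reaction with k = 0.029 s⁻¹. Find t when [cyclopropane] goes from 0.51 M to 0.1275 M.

47.8 s

Step 1: For first-order: t = ln([cyclopropane]₀/[cyclopropane])/k
Step 2: t = ln(0.51/0.1275)/0.029
Step 3: t = ln(4)/0.029
Step 4: t = 1.386/0.029 = 47.8 s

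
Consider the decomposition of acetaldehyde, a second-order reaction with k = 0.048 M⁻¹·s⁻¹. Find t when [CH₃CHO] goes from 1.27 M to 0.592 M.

18.79 s

Step 1: For second-order: t = (1/[CH₃CHO] - 1/[CH₃CHO]₀)/k
Step 2: t = (1/0.592 - 1/1.27)/0.048
Step 3: t = (1.689 - 0.7874)/0.048
Step 4: t = 0.9018/0.048 = 18.79 s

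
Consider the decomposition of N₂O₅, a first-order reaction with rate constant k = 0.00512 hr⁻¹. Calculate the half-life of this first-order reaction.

135.4 hr

Step 1: For a first-order reaction, t₁/₂ = ln(2)/k
Step 2: t₁/₂ = ln(2)/0.00512
Step 3: t₁/₂ = 0.6931/0.00512 = 135.4 hr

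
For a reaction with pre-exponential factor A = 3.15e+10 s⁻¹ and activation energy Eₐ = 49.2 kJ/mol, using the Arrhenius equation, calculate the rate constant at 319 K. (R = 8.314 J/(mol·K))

2.77e+02 s⁻¹

Step 1: Use the Arrhenius equation: k = A × exp(-Eₐ/RT)
Step 2: Convert Eₐ to J/mol: 49.2 kJ/mol = 49200 J/mol
Step 3: Calculate the exponent: -Eₐ/(RT) = -49200/(8.314 × 319) = -18.55088
Step 4: k = 3.15e+10 × exp(-18.55088)
Step 5: k = 3.15e+10 × 8.77920e-09 = 2.7654e+02 s⁻¹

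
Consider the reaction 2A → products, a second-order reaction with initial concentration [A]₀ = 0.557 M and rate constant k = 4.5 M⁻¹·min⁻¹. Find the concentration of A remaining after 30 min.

0.00731 M

Step 1: For a second-order reaction: 1/[A] = 1/[A]₀ + kt
Step 2: 1/[A] = 1/0.557 + 4.5 × 30
Step 3: 1/[A] = 1.795 + 135 = 136.8
Step 4: [A] = 1/136.8 = 0.00731 M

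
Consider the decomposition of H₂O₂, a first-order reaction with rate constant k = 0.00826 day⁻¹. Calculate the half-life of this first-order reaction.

83.92 day

Step 1: For a first-order reaction, t₁/₂ = ln(2)/k
Step 2: t₁/₂ = ln(2)/0.00826
Step 3: t₁/₂ = 0.6931/0.00826 = 83.92 day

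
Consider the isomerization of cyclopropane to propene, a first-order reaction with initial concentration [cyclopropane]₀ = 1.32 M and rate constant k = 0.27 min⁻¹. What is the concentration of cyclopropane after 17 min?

0.0134 M

Step 1: For a first-order reaction: [cyclopropane] = [cyclopropane]₀ × e^(-kt)
Step 2: [cyclopropane] = 1.32 × e^(-0.27 × 17)
Step 3: [cyclopropane] = 1.32 × e^(-4.59)
Step 4: [cyclopropane] = 1.32 × 0.0101529 = 0.0134 M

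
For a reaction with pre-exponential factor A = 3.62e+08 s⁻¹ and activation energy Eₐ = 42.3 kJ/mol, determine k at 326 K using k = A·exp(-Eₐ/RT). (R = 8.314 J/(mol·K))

6.04e+01 s⁻¹

Step 1: Use the Arrhenius equation: k = A × exp(-Eₐ/RT)
Step 2: Convert Eₐ to J/mol: 42.3 kJ/mol = 42300 J/mol
Step 3: Calculate the exponent: -Eₐ/(RT) = -42300/(8.314 × 326) = -15.60676
Step 4: k = 3.62e+08 × exp(-15.60676)
Step 5: k = 3.62e+08 × 1.66752e-07 = 6.0364e+01 s⁻¹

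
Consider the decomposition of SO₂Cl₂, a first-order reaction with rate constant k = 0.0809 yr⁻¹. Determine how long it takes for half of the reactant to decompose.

8.568 yr

Step 1: For a first-order reaction, t₁/₂ = ln(2)/k
Step 2: t₁/₂ = ln(2)/0.0809
Step 3: t₁/₂ = 0.6931/0.0809 = 8.568 yr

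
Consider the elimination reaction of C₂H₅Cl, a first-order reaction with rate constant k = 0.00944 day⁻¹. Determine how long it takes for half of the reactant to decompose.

73.43 day

Step 1: For a first-order reaction, t₁/₂ = ln(2)/k
Step 2: t₁/₂ = ln(2)/0.00944
Step 3: t₁/₂ = 0.6931/0.00944 = 73.43 day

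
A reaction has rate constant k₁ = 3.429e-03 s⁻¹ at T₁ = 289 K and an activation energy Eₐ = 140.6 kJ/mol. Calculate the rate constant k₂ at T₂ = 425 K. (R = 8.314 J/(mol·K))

4.650e+05 s⁻¹

Step 1: Use the two-temperature Arrhenius form: ln(k₂/k₁) = -Eₐ/R × (1/T₂ - 1/T₁)
Step 2: Convert Eₐ to J/mol: 140.6 kJ/mol = 140600 J/mol
Step 3: 1/T₂ - 1/T₁ = 1/425 - 1/289 = -1.107266e-03 K⁻¹
Step 4: ln(k₂/k₁) = -140600/8.314 × -1.107266e-03 = 18.72523
Step 5: k₂ = k₁ × exp(18.72523) = 3.429e-03 × 1.35601e+08 = 4.650e+05 s⁻¹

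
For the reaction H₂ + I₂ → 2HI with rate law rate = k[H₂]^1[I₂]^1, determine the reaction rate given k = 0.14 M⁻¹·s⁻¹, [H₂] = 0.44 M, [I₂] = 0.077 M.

0.004743 M/s

Step 1: The rate law is rate = k[H₂]^1[I₂]^1
Step 2: Substitute: rate = 0.14 × (0.44)^1 × (0.077)^1
Step 3: rate = 0.14 × 0.44 × 0.077 = 0.0047432 M/s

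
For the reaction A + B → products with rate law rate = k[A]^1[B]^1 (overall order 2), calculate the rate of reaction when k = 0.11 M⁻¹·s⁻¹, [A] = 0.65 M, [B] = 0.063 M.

0.004505 M/s

Step 1: The rate law is rate = k[A]^1[B]^1, overall order = 1+1 = 2
Step 2: Substitute values: rate = 0.11 × (0.65)^1 × (0.063)^1
Step 3: rate = 0.11 × 0.65 × 0.063 = 0.0045045 M/s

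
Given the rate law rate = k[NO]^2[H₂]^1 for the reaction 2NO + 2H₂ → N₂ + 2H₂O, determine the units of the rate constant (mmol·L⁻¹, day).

(mmol·L⁻¹)⁻²·day⁻¹

Step 1: Overall order = 2 + 1 = 3.
Step 2: rate has units mmol·L⁻¹·day⁻¹; [NO]^2[H₂]^1 has units (mmol·L⁻¹)^3.
Step 3: k = rate/([NO]^2[H₂]^1), so units of k = (mmol·L⁻¹)^(1-3)·day⁻¹ = (mmol·L⁻¹)⁻²·day⁻¹.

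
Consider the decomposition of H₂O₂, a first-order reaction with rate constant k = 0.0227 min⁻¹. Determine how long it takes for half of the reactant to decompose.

30.54 min

Step 1: For a first-order reaction, t₁/₂ = ln(2)/k
Step 2: t₁/₂ = ln(2)/0.0227
Step 3: t₁/₂ = 0.6931/0.0227 = 30.54 min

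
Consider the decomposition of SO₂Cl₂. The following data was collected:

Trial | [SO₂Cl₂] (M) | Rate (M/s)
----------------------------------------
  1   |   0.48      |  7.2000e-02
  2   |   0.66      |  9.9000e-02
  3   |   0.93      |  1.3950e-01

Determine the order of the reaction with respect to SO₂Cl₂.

first order (1)

Step 1: Compare trials to find order n where rate₂/rate₁ = ([SO₂Cl₂]₂/[SO₂Cl₂]₁)^n
Step 2: rate₂/rate₁ = 9.9000e-02/7.2000e-02 = 1.375
Step 3: [SO₂Cl₂]₂/[SO₂Cl₂]₁ = 0.66/0.48 = 1.375
Step 4: n = ln(1.375)/ln(1.375) = 1.00 ≈ 1
Step 5: The reaction is first order in SO₂Cl₂.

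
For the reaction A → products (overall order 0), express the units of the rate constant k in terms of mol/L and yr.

mol/L·yr⁻¹

Step 1: For overall order n, rate = k × (concentration)^n.
Step 2: Rate has units mol/L·yr⁻¹; concentration term has units (mol/L)^0.
Step 3: k = rate / (concentration)^n, so units of k = (mol/L)^(1-0)·yr⁻¹ = mol/L·yr⁻¹.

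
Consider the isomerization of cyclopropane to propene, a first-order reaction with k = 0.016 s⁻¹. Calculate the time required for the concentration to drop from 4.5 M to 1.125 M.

86.64 s

Step 1: For first-order: t = ln([cyclopropane]₀/[cyclopropane])/k
Step 2: t = ln(4.5/1.125)/0.016
Step 3: t = ln(4)/0.016
Step 4: t = 1.386/0.016 = 86.64 s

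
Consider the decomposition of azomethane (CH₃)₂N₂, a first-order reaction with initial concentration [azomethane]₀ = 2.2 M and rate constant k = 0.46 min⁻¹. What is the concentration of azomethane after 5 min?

0.2206 M

Step 1: For a first-order reaction: [azomethane] = [azomethane]₀ × e^(-kt)
Step 2: [azomethane] = 2.2 × e^(-0.46 × 5)
Step 3: [azomethane] = 2.2 × e^(-2.3)
Step 4: [azomethane] = 2.2 × 0.100259 = 0.2206 M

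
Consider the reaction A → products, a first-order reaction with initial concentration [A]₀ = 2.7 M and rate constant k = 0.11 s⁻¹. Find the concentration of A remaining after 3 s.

1.941 M

Step 1: For a first-order reaction: [A] = [A]₀ × e^(-kt)
Step 2: [A] = 2.7 × e^(-0.11 × 3)
Step 3: [A] = 2.7 × e^(-0.33)
Step 4: [A] = 2.7 × 0.718924 = 1.941 M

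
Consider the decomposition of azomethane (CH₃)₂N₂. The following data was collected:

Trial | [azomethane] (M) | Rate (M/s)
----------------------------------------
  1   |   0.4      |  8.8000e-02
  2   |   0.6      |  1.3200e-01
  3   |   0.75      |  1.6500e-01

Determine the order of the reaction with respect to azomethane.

first order (1)

Step 1: Compare trials to find order n where rate₂/rate₁ = ([azomethane]₂/[azomethane]₁)^n
Step 2: rate₂/rate₁ = 1.3200e-01/8.8000e-02 = 1.5
Step 3: [azomethane]₂/[azomethane]₁ = 0.6/0.4 = 1.5
Step 4: n = ln(1.5)/ln(1.5) = 1.00 ≈ 1
Step 5: The reaction is first order in azomethane.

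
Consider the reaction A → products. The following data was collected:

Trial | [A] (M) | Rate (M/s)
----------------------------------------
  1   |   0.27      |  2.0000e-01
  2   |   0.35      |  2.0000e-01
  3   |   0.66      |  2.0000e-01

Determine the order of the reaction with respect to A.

zeroth order (0)

Step 1: Compare trials - when concentration changes, rate stays constant.
Step 2: rate₂/rate₁ = 2.0000e-01/2.0000e-01 = 1
Step 3: [A]₂/[A]₁ = 0.35/0.27 = 1.296
Step 4: Since rate ratio ≈ (conc ratio)^0, the reaction is zeroth order.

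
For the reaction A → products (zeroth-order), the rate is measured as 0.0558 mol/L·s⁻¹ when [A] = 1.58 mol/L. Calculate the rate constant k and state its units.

0.0558 mol/L·s⁻¹

Step 1: For a zeroth-order reaction, rate = k (independent of concentration).
Step 2: k = rate = 0.0558 mol/L·s⁻¹.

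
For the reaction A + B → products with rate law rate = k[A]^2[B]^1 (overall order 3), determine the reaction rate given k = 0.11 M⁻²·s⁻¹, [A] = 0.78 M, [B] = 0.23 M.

0.01539 M/s

Step 1: The rate law is rate = k[A]^2[B]^1, overall order = 2+1 = 3
Step 2: Substitute values: rate = 0.11 × (0.78)^2 × (0.23)^1
Step 3: rate = 0.11 × 0.6084 × 0.23 = 0.0153925 M/s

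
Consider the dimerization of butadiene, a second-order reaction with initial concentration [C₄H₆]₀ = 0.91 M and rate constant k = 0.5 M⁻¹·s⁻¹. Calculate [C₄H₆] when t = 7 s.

0.2174 M

Step 1: For a second-order reaction: 1/[C₄H₆] = 1/[C₄H₆]₀ + kt
Step 2: 1/[C₄H₆] = 1/0.91 + 0.5 × 7
Step 3: 1/[C₄H₆] = 1.099 + 3.5 = 4.599
Step 4: [C₄H₆] = 1/4.599 = 0.2174 M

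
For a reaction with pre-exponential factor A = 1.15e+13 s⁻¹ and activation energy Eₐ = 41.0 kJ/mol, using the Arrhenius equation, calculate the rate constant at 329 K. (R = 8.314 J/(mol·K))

3.56e+06 s⁻¹

Step 1: Use the Arrhenius equation: k = A × exp(-Eₐ/RT)
Step 2: Convert Eₐ to J/mol: 41.0 kJ/mol = 41000 J/mol
Step 3: Calculate the exponent: -Eₐ/(RT) = -41000/(8.314 × 329) = -14.98918
Step 4: k = 1.15e+13 × exp(-14.98918)
Step 5: k = 1.15e+13 × 3.09230e-07 = 3.5561e+06 s⁻¹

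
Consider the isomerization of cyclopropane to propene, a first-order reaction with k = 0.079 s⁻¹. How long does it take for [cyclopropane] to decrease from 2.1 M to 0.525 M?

17.55 s

Step 1: For first-order: t = ln([cyclopropane]₀/[cyclopropane])/k
Step 2: t = ln(2.1/0.525)/0.079
Step 3: t = ln(4)/0.079
Step 4: t = 1.386/0.079 = 17.55 s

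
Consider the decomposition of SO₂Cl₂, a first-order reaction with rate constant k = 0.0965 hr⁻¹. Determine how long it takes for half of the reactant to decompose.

7.183 hr

Step 1: For a first-order reaction, t₁/₂ = ln(2)/k
Step 2: t₁/₂ = ln(2)/0.0965
Step 3: t₁/₂ = 0.6931/0.0965 = 7.183 hr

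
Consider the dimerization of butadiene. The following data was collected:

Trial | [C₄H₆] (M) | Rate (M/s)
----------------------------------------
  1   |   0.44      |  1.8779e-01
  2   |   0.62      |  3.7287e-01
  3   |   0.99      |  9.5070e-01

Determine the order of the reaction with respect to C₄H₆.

second order (2)

Step 1: Compare trials to find order n where rate₂/rate₁ = ([C₄H₆]₂/[C₄H₆]₁)^n
Step 2: rate₂/rate₁ = 3.7287e-01/1.8779e-01 = 1.986
Step 3: [C₄H₆]₂/[C₄H₆]₁ = 0.62/0.44 = 1.409
Step 4: n = ln(1.986)/ln(1.409) = 2.00 ≈ 2
Step 5: The reaction is second order in C₄H₆.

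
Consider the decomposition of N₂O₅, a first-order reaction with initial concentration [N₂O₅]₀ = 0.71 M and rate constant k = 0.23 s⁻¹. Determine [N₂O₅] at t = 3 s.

0.3561 M

Step 1: For a first-order reaction: [N₂O₅] = [N₂O₅]₀ × e^(-kt)
Step 2: [N₂O₅] = 0.71 × e^(-0.23 × 3)
Step 3: [N₂O₅] = 0.71 × e^(-0.69)
Step 4: [N₂O₅] = 0.71 × 0.501576 = 0.3561 M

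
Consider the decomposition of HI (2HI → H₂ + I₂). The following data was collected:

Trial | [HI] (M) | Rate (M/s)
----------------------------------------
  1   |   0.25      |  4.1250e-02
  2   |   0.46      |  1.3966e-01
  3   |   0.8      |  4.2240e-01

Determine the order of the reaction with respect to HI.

second order (2)

Step 1: Compare trials to find order n where rate₂/rate₁ = ([HI]₂/[HI]₁)^n
Step 2: rate₂/rate₁ = 1.3966e-01/4.1250e-02 = 3.386
Step 3: [HI]₂/[HI]₁ = 0.46/0.25 = 1.84
Step 4: n = ln(3.386)/ln(1.84) = 2.00 ≈ 2
Step 5: The reaction is second order in HI.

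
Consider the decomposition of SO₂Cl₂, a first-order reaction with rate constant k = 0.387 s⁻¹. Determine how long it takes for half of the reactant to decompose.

1.791 s

Step 1: For a first-order reaction, t₁/₂ = ln(2)/k
Step 2: t₁/₂ = ln(2)/0.387
Step 3: t₁/₂ = 0.6931/0.387 = 1.791 s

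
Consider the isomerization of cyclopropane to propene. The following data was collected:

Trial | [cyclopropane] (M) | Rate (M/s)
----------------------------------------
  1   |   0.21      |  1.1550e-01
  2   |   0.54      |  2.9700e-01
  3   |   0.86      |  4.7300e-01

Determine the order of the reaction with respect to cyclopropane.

first order (1)

Step 1: Compare trials to find order n where rate₂/rate₁ = ([cyclopropane]₂/[cyclopropane]₁)^n
Step 2: rate₂/rate₁ = 2.9700e-01/1.1550e-01 = 2.571
Step 3: [cyclopropane]₂/[cyclopropane]₁ = 0.54/0.21 = 2.571
Step 4: n = ln(2.571)/ln(2.571) = 1.00 ≈ 1
Step 5: The reaction is first order in cyclopropane.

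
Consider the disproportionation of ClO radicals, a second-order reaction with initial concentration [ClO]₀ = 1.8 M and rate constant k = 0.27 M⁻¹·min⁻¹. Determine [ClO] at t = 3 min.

0.7323 M

Step 1: For a second-order reaction: 1/[ClO] = 1/[ClO]₀ + kt
Step 2: 1/[ClO] = 1/1.8 + 0.27 × 3
Step 3: 1/[ClO] = 0.5556 + 0.81 = 1.366
Step 4: [ClO] = 1/1.366 = 0.7323 M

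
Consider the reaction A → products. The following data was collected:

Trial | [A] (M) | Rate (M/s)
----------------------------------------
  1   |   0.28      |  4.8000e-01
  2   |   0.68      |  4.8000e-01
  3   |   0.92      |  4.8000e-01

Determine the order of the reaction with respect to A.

zeroth order (0)

Step 1: Compare trials - when concentration changes, rate stays constant.
Step 2: rate₂/rate₁ = 4.8000e-01/4.8000e-01 = 1
Step 3: [A]₂/[A]₁ = 0.68/0.28 = 2.429
Step 4: Since rate ratio ≈ (conc ratio)^0, the reaction is zeroth order.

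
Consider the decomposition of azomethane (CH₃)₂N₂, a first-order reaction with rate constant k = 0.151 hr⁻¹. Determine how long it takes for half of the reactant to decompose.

4.59 hr

Step 1: For a first-order reaction, t₁/₂ = ln(2)/k
Step 2: t₁/₂ = ln(2)/0.151
Step 3: t₁/₂ = 0.6931/0.151 = 4.59 hr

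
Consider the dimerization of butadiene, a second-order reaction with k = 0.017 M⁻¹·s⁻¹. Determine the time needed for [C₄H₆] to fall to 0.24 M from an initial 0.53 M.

134.1 s

Step 1: For second-order: t = (1/[C₄H₆] - 1/[C₄H₆]₀)/k
Step 2: t = (1/0.24 - 1/0.53)/0.017
Step 3: t = (4.167 - 1.887)/0.017
Step 4: t = 2.28/0.017 = 134.1 s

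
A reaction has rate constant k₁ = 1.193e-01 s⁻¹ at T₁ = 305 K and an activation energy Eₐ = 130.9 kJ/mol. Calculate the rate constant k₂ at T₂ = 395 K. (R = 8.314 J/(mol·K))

1.530e+04 s⁻¹

Step 1: Use the two-temperature Arrhenius form: ln(k₂/k₁) = -Eₐ/R × (1/T₂ - 1/T₁)
Step 2: Convert Eₐ to J/mol: 130.9 kJ/mol = 130900 J/mol
Step 3: 1/T₂ - 1/T₁ = 1/395 - 1/305 = -7.470430e-04 K⁻¹
Step 4: ln(k₂/k₁) = -130900/8.314 × -7.470430e-04 = 11.76184
Step 5: k₂ = k₁ × exp(11.76184) = 1.193e-01 × 1.28263e+05 = 1.530e+04 s⁻¹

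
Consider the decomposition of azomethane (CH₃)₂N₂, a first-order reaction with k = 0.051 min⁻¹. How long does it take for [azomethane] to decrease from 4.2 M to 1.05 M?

27.18 min

Step 1: For first-order: t = ln([azomethane]₀/[azomethane])/k
Step 2: t = ln(4.2/1.05)/0.051
Step 3: t = ln(4)/0.051
Step 4: t = 1.386/0.051 = 27.18 min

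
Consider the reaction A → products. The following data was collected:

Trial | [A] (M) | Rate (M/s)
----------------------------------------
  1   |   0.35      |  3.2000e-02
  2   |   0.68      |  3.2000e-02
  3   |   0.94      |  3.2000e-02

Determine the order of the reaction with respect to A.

zeroth order (0)

Step 1: Compare trials - when concentration changes, rate stays constant.
Step 2: rate₂/rate₁ = 3.2000e-02/3.2000e-02 = 1
Step 3: [A]₂/[A]₁ = 0.68/0.35 = 1.943
Step 4: Since rate ratio ≈ (conc ratio)^0, the reaction is zeroth order.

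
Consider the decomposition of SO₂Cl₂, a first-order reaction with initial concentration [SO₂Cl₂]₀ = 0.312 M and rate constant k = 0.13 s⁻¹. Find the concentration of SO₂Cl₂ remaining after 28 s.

0.008191 M

Step 1: For a first-order reaction: [SO₂Cl₂] = [SO₂Cl₂]₀ × e^(-kt)
Step 2: [SO₂Cl₂] = 0.312 × e^(-0.13 × 28)
Step 3: [SO₂Cl₂] = 0.312 × e^(-3.64)
Step 4: [SO₂Cl₂] = 0.312 × 0.0262523 = 0.008191 M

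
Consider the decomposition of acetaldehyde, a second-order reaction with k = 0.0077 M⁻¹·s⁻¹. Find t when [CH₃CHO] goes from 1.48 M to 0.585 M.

134.3 s

Step 1: For second-order: t = (1/[CH₃CHO] - 1/[CH₃CHO]₀)/k
Step 2: t = (1/0.585 - 1/1.48)/0.0077
Step 3: t = (1.709 - 0.6757)/0.0077
Step 4: t = 1.034/0.0077 = 134.3 s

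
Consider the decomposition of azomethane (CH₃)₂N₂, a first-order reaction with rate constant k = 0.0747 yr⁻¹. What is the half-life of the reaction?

9.279 yr

Step 1: For a first-order reaction, t₁/₂ = ln(2)/k
Step 2: t₁/₂ = ln(2)/0.0747
Step 3: t₁/₂ = 0.6931/0.0747 = 9.279 yr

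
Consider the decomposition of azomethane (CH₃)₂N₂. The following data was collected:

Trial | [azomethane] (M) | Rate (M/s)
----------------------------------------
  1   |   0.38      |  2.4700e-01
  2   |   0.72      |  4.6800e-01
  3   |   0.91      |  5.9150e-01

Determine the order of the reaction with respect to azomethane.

first order (1)

Step 1: Compare trials to find order n where rate₂/rate₁ = ([azomethane]₂/[azomethane]₁)^n
Step 2: rate₂/rate₁ = 4.6800e-01/2.4700e-01 = 1.895
Step 3: [azomethane]₂/[azomethane]₁ = 0.72/0.38 = 1.895
Step 4: n = ln(1.895)/ln(1.895) = 1.00 ≈ 1
Step 5: The reaction is first order in azomethane.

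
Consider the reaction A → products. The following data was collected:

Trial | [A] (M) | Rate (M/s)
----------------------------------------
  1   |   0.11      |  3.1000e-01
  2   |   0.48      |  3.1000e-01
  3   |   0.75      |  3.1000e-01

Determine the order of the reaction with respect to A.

zeroth order (0)

Step 1: Compare trials - when concentration changes, rate stays constant.
Step 2: rate₂/rate₁ = 3.1000e-01/3.1000e-01 = 1
Step 3: [A]₂/[A]₁ = 0.48/0.11 = 4.364
Step 4: Since rate ratio ≈ (conc ratio)^0, the reaction is zeroth order.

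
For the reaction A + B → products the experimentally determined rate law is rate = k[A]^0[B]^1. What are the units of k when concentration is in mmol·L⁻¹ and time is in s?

s⁻¹

Step 1: Overall order = 0 + 1 = 1.
Step 2: rate has units mmol·L⁻¹·s⁻¹; [A]^0[B]^1 has units (mmol·L⁻¹)^1.
Step 3: k = rate/([A]^0[B]^1), so units of k = (mmol·L⁻¹)^(1-1)·s⁻¹ = s⁻¹.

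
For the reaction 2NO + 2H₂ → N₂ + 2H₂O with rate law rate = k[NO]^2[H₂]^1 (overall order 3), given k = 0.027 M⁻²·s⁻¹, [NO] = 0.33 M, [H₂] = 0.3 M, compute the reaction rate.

0.0008821 M/s

Step 1: The rate law is rate = k[NO]^2[H₂]^1, overall order = 2+1 = 3
Step 2: Substitute values: rate = 0.027 × (0.33)^2 × (0.3)^1
Step 3: rate = 0.027 × 0.1089 × 0.3 = 0.00088209 M/s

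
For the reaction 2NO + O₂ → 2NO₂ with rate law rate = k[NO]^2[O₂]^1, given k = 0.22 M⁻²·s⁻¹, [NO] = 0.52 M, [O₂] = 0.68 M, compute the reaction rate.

0.04045 M/s

Step 1: The rate law is rate = k[NO]^2[O₂]^1
Step 2: Substitute: rate = 0.22 × (0.52)^2 × (0.68)^1
Step 3: rate = 0.22 × 0.2704 × 0.68 = 0.0404518 M/s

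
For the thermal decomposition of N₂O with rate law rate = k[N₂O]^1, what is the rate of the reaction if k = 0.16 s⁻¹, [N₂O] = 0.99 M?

0.1584 M/s

Step 1: Identify the rate law: rate = k[N₂O]^1
Step 2: Substitute values: rate = 0.16 × (0.99)^1
Step 3: Calculate: rate = 0.16 × 0.99 = 0.1584 M/s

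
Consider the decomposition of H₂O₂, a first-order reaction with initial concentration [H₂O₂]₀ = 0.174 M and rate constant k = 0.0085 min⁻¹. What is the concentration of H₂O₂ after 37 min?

0.127 M

Step 1: For a first-order reaction: [H₂O₂] = [H₂O₂]₀ × e^(-kt)
Step 2: [H₂O₂] = 0.174 × e^(-0.0085 × 37)
Step 3: [H₂O₂] = 0.174 × e^(-0.3145)
Step 4: [H₂O₂] = 0.174 × 0.730154 = 0.127 M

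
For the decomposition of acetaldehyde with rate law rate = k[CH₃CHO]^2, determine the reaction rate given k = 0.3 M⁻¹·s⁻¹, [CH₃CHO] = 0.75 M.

0.1687 M/s

Step 1: Identify the rate law: rate = k[CH₃CHO]^2
Step 2: Substitute values: rate = 0.3 × (0.75)^2
Step 3: Calculate: rate = 0.3 × 0.5625 = 0.16875 M/s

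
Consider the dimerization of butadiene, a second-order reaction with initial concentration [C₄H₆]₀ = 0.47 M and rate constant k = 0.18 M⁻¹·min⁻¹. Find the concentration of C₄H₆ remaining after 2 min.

0.402 M

Step 1: For a second-order reaction: 1/[C₄H₆] = 1/[C₄H₆]₀ + kt
Step 2: 1/[C₄H₆] = 1/0.47 + 0.18 × 2
Step 3: 1/[C₄H₆] = 2.128 + 0.36 = 2.488
Step 4: [C₄H₆] = 1/2.488 = 0.402 M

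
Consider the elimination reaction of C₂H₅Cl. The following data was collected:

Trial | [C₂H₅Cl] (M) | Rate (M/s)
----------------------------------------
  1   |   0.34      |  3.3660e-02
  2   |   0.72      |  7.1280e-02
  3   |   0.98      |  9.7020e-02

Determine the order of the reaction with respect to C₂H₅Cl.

first order (1)

Step 1: Compare trials to find order n where rate₂/rate₁ = ([C₂H₅Cl]₂/[C₂H₅Cl]₁)^n
Step 2: rate₂/rate₁ = 7.1280e-02/3.3660e-02 = 2.118
Step 3: [C₂H₅Cl]₂/[C₂H₅Cl]₁ = 0.72/0.34 = 2.118
Step 4: n = ln(2.118)/ln(2.118) = 1.00 ≈ 1
Step 5: The reaction is first order in C₂H₅Cl.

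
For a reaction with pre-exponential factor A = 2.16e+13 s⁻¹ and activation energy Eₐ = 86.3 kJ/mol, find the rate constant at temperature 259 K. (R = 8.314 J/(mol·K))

8.49e-05 s⁻¹

Step 1: Use the Arrhenius equation: k = A × exp(-Eₐ/RT)
Step 2: Convert Eₐ to J/mol: 86.3 kJ/mol = 86300 J/mol
Step 3: Calculate the exponent: -Eₐ/(RT) = -86300/(8.314 × 259) = -40.07754
Step 4: k = 2.16e+13 × exp(-40.07754)
Step 5: k = 2.16e+13 × 3.93138e-18 = 8.4918e-05 s⁻¹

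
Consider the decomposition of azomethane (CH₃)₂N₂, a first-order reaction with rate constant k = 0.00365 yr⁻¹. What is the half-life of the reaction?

189.9 yr

Step 1: For a first-order reaction, t₁/₂ = ln(2)/k
Step 2: t₁/₂ = ln(2)/0.00365
Step 3: t₁/₂ = 0.6931/0.00365 = 189.9 yr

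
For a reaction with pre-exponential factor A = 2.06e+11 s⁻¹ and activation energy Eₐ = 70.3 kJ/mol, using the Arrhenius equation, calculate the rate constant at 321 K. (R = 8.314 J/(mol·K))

7.48e-01 s⁻¹

Step 1: Use the Arrhenius equation: k = A × exp(-Eₐ/RT)
Step 2: Convert Eₐ to J/mol: 70.3 kJ/mol = 70300 J/mol
Step 3: Calculate the exponent: -Eₐ/(RT) = -70300/(8.314 × 321) = -26.34149
Step 4: k = 2.06e+11 × exp(-26.34149)
Step 5: k = 2.06e+11 × 3.63108e-12 = 7.4800e-01 s⁻¹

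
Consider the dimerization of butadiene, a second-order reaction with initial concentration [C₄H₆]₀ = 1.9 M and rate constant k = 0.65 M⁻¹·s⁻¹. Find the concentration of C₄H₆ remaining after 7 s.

0.197 M

Step 1: For a second-order reaction: 1/[C₄H₆] = 1/[C₄H₆]₀ + kt
Step 2: 1/[C₄H₆] = 1/1.9 + 0.65 × 7
Step 3: 1/[C₄H₆] = 0.5263 + 4.55 = 5.076
Step 4: [C₄H₆] = 1/5.076 = 0.197 M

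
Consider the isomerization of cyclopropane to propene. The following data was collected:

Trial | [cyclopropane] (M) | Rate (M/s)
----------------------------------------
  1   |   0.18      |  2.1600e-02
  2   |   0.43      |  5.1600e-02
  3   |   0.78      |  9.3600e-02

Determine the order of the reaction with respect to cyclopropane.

first order (1)

Step 1: Compare trials to find order n where rate₂/rate₁ = ([cyclopropane]₂/[cyclopropane]₁)^n
Step 2: rate₂/rate₁ = 5.1600e-02/2.1600e-02 = 2.389
Step 3: [cyclopropane]₂/[cyclopropane]₁ = 0.43/0.18 = 2.389
Step 4: n = ln(2.389)/ln(2.389) = 1.00 ≈ 1
Step 5: The reaction is first order in cyclopropane.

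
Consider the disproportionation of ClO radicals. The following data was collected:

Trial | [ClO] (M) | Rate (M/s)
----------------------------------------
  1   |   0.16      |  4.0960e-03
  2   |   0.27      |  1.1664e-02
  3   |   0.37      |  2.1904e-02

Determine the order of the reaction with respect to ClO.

second order (2)

Step 1: Compare trials to find order n where rate₂/rate₁ = ([ClO]₂/[ClO]₁)^n
Step 2: rate₂/rate₁ = 1.1664e-02/4.0960e-03 = 2.848
Step 3: [ClO]₂/[ClO]₁ = 0.27/0.16 = 1.688
Step 4: n = ln(2.848)/ln(1.688) = 2.00 ≈ 2
Step 5: The reaction is second order in ClO.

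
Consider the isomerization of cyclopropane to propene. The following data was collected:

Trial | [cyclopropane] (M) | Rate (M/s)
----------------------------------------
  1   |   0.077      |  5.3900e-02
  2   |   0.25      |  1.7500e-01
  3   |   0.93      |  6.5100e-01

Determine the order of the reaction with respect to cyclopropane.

first order (1)

Step 1: Compare trials to find order n where rate₂/rate₁ = ([cyclopropane]₂/[cyclopropane]₁)^n
Step 2: rate₂/rate₁ = 1.7500e-01/5.3900e-02 = 3.247
Step 3: [cyclopropane]₂/[cyclopropane]₁ = 0.25/0.077 = 3.247
Step 4: n = ln(3.247)/ln(3.247) = 1.00 ≈ 1
Step 5: The reaction is first order in cyclopropane.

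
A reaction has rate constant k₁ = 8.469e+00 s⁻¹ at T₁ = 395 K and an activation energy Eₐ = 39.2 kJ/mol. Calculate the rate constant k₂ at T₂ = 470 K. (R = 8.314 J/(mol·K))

5.689e+01 s⁻¹

Step 1: Use the two-temperature Arrhenius form: ln(k₂/k₁) = -Eₐ/R × (1/T₂ - 1/T₁)
Step 2: Convert Eₐ to J/mol: 39.2 kJ/mol = 39200 J/mol
Step 3: 1/T₂ - 1/T₁ = 1/470 - 1/395 = -4.039860e-04 K⁻¹
Step 4: ln(k₂/k₁) = -39200/8.314 × -4.039860e-04 = 1.90477
Step 5: k₂ = k₁ × exp(1.90477) = 8.469e+00 × 6.71786e+00 = 5.689e+01 s⁻¹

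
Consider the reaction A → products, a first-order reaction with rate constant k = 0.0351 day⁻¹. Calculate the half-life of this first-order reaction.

19.75 day

Step 1: For a first-order reaction, t₁/₂ = ln(2)/k
Step 2: t₁/₂ = ln(2)/0.0351
Step 3: t₁/₂ = 0.6931/0.0351 = 19.75 day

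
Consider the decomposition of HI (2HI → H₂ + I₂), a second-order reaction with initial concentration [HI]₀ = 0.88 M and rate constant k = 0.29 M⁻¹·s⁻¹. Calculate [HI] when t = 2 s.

0.5826 M

Step 1: For a second-order reaction: 1/[HI] = 1/[HI]₀ + kt
Step 2: 1/[HI] = 1/0.88 + 0.29 × 2
Step 3: 1/[HI] = 1.136 + 0.58 = 1.716
Step 4: [HI] = 1/1.716 = 0.5826 M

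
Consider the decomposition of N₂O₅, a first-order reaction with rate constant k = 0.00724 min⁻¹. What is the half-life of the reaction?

95.74 min

Step 1: For a first-order reaction, t₁/₂ = ln(2)/k
Step 2: t₁/₂ = ln(2)/0.00724
Step 3: t₁/₂ = 0.6931/0.00724 = 95.74 min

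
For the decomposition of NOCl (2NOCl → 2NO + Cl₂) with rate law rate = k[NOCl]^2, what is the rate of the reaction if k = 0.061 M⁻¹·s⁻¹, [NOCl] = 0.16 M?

0.001562 M/s

Step 1: Identify the rate law: rate = k[NOCl]^2
Step 2: Substitute values: rate = 0.061 × (0.16)^2
Step 3: Calculate: rate = 0.061 × 0.0256 = 0.0015616 M/s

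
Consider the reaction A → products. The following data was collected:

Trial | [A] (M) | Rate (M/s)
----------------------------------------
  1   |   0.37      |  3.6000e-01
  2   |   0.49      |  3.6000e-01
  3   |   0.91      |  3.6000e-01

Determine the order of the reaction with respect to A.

zeroth order (0)

Step 1: Compare trials - when concentration changes, rate stays constant.
Step 2: rate₂/rate₁ = 3.6000e-01/3.6000e-01 = 1
Step 3: [A]₂/[A]₁ = 0.49/0.37 = 1.324
Step 4: Since rate ratio ≈ (conc ratio)^0, the reaction is zeroth order.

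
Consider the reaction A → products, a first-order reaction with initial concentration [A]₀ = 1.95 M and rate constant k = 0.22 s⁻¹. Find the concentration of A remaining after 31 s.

0.002129 M

Step 1: For a first-order reaction: [A] = [A]₀ × e^(-kt)
Step 2: [A] = 1.95 × e^(-0.22 × 31)
Step 3: [A] = 1.95 × e^(-6.82)
Step 4: [A] = 1.95 × 0.00109172 = 0.002129 M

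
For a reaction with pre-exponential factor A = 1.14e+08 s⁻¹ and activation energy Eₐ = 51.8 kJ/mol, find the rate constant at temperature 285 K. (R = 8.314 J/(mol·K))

3.65e-02 s⁻¹

Step 1: Use the Arrhenius equation: k = A × exp(-Eₐ/RT)
Step 2: Convert Eₐ to J/mol: 51.8 kJ/mol = 51800 J/mol
Step 3: Calculate the exponent: -Eₐ/(RT) = -51800/(8.314 × 285) = -21.86124
Step 4: k = 1.14e+08 × exp(-21.86124)
Step 5: k = 1.14e+08 × 3.20468e-10 = 3.6533e-02 s⁻¹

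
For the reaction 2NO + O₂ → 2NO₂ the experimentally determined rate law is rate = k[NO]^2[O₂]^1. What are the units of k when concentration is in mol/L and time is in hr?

(mol/L)⁻²·hr⁻¹

Step 1: Overall order = 2 + 1 = 3.
Step 2: rate has units mol/L·hr⁻¹; [NO]^2[O₂]^1 has units (mol/L)^3.
Step 3: k = rate/([NO]^2[O₂]^1), so units of k = (mol/L)^(1-3)·hr⁻¹ = (mol/L)⁻²·hr⁻¹.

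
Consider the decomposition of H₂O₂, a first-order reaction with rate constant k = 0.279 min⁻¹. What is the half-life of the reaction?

2.484 min

Step 1: For a first-order reaction, t₁/₂ = ln(2)/k
Step 2: t₁/₂ = ln(2)/0.279
Step 3: t₁/₂ = 0.6931/0.279 = 2.484 min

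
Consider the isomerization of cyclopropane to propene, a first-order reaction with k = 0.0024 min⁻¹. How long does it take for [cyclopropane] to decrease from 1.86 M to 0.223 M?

883.8 min

Step 1: For first-order: t = ln([cyclopropane]₀/[cyclopropane])/k
Step 2: t = ln(1.86/0.223)/0.0024
Step 3: t = ln(8.341)/0.0024
Step 4: t = 2.121/0.0024 = 883.8 min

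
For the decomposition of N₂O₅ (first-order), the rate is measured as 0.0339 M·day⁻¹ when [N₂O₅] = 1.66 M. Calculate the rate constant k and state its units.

0.02042 day⁻¹

Step 1: rate = k[N₂O₅]^1, so k = rate / [N₂O₅]^1.
Step 2: k = 0.0339 / (1.66)^1 = 0.0339 / 1.66.
Step 3: k = 0.02042 day⁻¹.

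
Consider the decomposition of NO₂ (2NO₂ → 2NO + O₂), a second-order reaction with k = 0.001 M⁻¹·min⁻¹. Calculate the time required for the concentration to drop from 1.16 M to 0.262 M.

2955 min

Step 1: For second-order: t = (1/[NO₂] - 1/[NO₂]₀)/k
Step 2: t = (1/0.262 - 1/1.16)/0.001
Step 3: t = (3.817 - 0.8621)/0.001
Step 4: t = 2.955/0.001 = 2955 min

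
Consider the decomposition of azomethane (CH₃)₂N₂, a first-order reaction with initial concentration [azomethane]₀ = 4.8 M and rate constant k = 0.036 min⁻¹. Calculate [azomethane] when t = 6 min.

3.868 M

Step 1: For a first-order reaction: [azomethane] = [azomethane]₀ × e^(-kt)
Step 2: [azomethane] = 4.8 × e^(-0.036 × 6)
Step 3: [azomethane] = 4.8 × e^(-0.216)
Step 4: [azomethane] = 4.8 × 0.805735 = 3.868 M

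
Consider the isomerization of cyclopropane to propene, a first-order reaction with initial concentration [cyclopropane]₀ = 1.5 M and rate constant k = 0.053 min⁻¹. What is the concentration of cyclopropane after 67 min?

0.04304 M

Step 1: For a first-order reaction: [cyclopropane] = [cyclopropane]₀ × e^(-kt)
Step 2: [cyclopropane] = 1.5 × e^(-0.053 × 67)
Step 3: [cyclopropane] = 1.5 × e^(-3.551)
Step 4: [cyclopropane] = 1.5 × 0.0286959 = 0.04304 M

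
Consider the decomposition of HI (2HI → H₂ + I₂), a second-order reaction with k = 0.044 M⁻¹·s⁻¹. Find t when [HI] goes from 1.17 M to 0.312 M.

53.42 s

Step 1: For second-order: t = (1/[HI] - 1/[HI]₀)/k
Step 2: t = (1/0.312 - 1/1.17)/0.044
Step 3: t = (3.205 - 0.8547)/0.044
Step 4: t = 2.35/0.044 = 53.42 s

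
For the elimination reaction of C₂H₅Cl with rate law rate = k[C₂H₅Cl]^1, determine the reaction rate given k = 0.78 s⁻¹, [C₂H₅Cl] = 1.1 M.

0.858 M/s

Step 1: Identify the rate law: rate = k[C₂H₅Cl]^1
Step 2: Substitute values: rate = 0.78 × (1.1)^1
Step 3: Calculate: rate = 0.78 × 1.1 = 0.858 M/s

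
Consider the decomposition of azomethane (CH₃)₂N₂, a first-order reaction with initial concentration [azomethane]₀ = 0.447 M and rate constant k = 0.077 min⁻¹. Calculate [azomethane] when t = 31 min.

0.04108 M

Step 1: For a first-order reaction: [azomethane] = [azomethane]₀ × e^(-kt)
Step 2: [azomethane] = 0.447 × e^(-0.077 × 31)
Step 3: [azomethane] = 0.447 × e^(-2.387)
Step 4: [azomethane] = 0.447 × 0.091905 = 0.04108 M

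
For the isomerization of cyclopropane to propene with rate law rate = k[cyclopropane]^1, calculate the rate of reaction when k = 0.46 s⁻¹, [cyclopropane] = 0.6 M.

0.276 M/s

Step 1: Identify the rate law: rate = k[cyclopropane]^1
Step 2: Substitute values: rate = 0.46 × (0.6)^1
Step 3: Calculate: rate = 0.46 × 0.6 = 0.276 M/s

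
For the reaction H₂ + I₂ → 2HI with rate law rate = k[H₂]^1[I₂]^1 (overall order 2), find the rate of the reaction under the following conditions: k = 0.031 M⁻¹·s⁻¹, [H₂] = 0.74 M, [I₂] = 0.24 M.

0.005506 M/s

Step 1: The rate law is rate = k[H₂]^1[I₂]^1, overall order = 1+1 = 2
Step 2: Substitute values: rate = 0.031 × (0.74)^1 × (0.24)^1
Step 3: rate = 0.031 × 0.74 × 0.24 = 0.0055056 M/s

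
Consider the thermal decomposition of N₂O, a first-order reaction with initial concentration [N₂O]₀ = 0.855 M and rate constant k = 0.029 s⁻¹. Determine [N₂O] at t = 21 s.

0.465 M

Step 1: For a first-order reaction: [N₂O] = [N₂O]₀ × e^(-kt)
Step 2: [N₂O] = 0.855 × e^(-0.029 × 21)
Step 3: [N₂O] = 0.855 × e^(-0.609)
Step 4: [N₂O] = 0.855 × 0.543894 = 0.465 M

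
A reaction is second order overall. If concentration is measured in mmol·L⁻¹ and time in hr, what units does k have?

(mmol·L⁻¹)⁻¹·hr⁻¹

Step 1: For overall order n, rate = k × (concentration)^n.
Step 2: Rate has units mmol·L⁻¹·hr⁻¹; concentration term has units (mmol·L⁻¹)^2.
Step 3: k = rate / (concentration)^n, so units of k = (mmol·L⁻¹)^(1-2)·hr⁻¹ = (mmol·L⁻¹)⁻¹·hr⁻¹.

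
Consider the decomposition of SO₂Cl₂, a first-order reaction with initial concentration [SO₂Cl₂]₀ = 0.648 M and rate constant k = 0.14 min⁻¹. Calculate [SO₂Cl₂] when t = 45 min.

0.00119 M

Step 1: For a first-order reaction: [SO₂Cl₂] = [SO₂Cl₂]₀ × e^(-kt)
Step 2: [SO₂Cl₂] = 0.648 × e^(-0.14 × 45)
Step 3: [SO₂Cl₂] = 0.648 × e^(-6.3)
Step 4: [SO₂Cl₂] = 0.648 × 0.0018363 = 0.00119 M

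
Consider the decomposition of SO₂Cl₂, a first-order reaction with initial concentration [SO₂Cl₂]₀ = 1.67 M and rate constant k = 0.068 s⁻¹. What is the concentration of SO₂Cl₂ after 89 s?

0.00393 M

Step 1: For a first-order reaction: [SO₂Cl₂] = [SO₂Cl₂]₀ × e^(-kt)
Step 2: [SO₂Cl₂] = 1.67 × e^(-0.068 × 89)
Step 3: [SO₂Cl₂] = 1.67 × e^(-6.052)
Step 4: [SO₂Cl₂] = 1.67 × 0.00235315 = 0.00393 M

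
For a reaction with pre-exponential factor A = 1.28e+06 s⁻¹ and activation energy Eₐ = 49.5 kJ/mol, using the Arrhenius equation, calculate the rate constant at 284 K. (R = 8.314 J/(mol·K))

1.01e-03 s⁻¹

Step 1: Use the Arrhenius equation: k = A × exp(-Eₐ/RT)
Step 2: Convert Eₐ to J/mol: 49.5 kJ/mol = 49500 J/mol
Step 3: Calculate the exponent: -Eₐ/(RT) = -49500/(8.314 × 284) = -20.96413
Step 4: k = 1.28e+06 × exp(-20.96413)
Step 5: k = 1.28e+06 × 7.85948e-10 = 1.0060e-03 s⁻¹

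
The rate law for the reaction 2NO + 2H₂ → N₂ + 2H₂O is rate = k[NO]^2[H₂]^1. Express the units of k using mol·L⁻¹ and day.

(mol·L⁻¹)⁻²·day⁻¹

Step 1: Overall order = 2 + 1 = 3.
Step 2: rate has units mol·L⁻¹·day⁻¹; [NO]^2[H₂]^1 has units (mol·L⁻¹)^3.
Step 3: k = rate/([NO]^2[H₂]^1), so units of k = (mol·L⁻¹)^(1-3)·day⁻¹ = (mol·L⁻¹)⁻²·day⁻¹.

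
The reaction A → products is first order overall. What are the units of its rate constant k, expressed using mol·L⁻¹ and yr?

yr⁻¹

Step 1: For overall order n, rate = k × (concentration)^n.
Step 2: Rate has units mol·L⁻¹·yr⁻¹; concentration term has units (mol·L⁻¹)^1.
Step 3: k = rate / (concentration)^n, so units of k = (mol·L⁻¹)^(1-1)·yr⁻¹ = yr⁻¹.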